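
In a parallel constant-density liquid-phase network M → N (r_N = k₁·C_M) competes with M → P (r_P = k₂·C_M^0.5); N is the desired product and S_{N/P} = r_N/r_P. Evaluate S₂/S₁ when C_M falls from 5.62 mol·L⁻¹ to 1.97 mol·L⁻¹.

S_{N/P} = (k₁/k₂)·C_M^0.5, so S₂/S₁ = (C_{M,2}/C_{M,1})^0.5.
= (1.97/5.62)^0.5 = (0.3505)^0.5 = 0.592.
Selectivity toward N falls as C_M falls — high-concentration operation is favoured.

0.592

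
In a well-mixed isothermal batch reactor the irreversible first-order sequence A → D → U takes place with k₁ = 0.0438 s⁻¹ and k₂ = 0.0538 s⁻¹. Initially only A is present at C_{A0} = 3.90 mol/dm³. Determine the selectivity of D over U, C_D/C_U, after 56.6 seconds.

Solving the coupled first-order balances gives C_D(t) = [k₁/(k₂−k₁)]·C_{A0}·(e^(−k₁t) − e^(−k₂t)).
e^(−k₁t) = e^(−0.0438×56.6) = e^(−2.479) = 0.08382; e^(−k₂t) = e^(−3.045) = 0.04759.
C_D = 0.0438×3.90/(0.0538−0.0438) × (0.08382−0.04759) = 17.08×0.03623 = 0.6188 mol/dm³.
C_A = C_{A0}e^(−k₁t) = 0.3269 mol/dm³, so C_U = C_{A0}−C_A−C_D = 2.954 mol/dm³; C_D/C_U = 0.209.

0.209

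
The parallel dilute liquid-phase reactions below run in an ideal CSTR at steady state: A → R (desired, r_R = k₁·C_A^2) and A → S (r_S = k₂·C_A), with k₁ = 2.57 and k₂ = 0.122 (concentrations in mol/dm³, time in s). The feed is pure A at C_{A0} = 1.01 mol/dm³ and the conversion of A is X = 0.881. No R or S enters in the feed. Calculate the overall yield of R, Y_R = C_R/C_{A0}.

0.632

Exit C_A = C_{A0}(1−X) = 1.01×0.119 = 0.1202 mol/dm³.
Rates in a CSTR are evaluated at the outlet concentration: r_R = 2.57×0.1202^2 = 0.03713, r_S = 0.122×0.1202 = 0.01466.
Fraction of consumed A going to R: r_R/(r_R+r_S) = 0.7169.
C_R = 0.7169·C_{A0}·X = 0.7169×1.01×0.881 = 0.638 mol/dm³; Y_R = C_R/C_{A0} = 0.632.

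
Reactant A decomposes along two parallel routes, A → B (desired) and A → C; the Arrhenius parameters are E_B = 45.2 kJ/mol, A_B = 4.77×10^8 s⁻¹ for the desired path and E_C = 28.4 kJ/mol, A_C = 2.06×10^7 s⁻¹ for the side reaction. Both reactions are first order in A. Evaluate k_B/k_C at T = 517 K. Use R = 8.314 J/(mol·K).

0.465

Since both paths have the same order in A, the concentration cancels and S_{B/C} = k_B/k_C = (A_B/A_C)·exp[(E_C−E_B)/(RT)].
(E_C−E_B)/(RT) = (28.4−45.2)×10³/(8.314×517) = -16800/4298 = -3.908.
k_B/k_C = (4.77×10^8/2.06×10^7)·exp(-3.908) = 23.16 × 0.02007 = 0.465.
Since E_B > E_C, raising the temperature improves selectivity toward B.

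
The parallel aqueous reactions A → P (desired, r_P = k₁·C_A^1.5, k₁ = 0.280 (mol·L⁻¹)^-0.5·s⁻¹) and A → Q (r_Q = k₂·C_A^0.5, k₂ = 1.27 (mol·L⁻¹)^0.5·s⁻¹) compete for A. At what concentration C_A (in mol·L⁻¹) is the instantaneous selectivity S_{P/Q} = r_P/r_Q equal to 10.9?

49.4 mol·L⁻¹

S_{P/Q} = (k₁/k₂)·C_A ⇒ C_A = S·k₂/k₁.
= 10.9×1.27/0.280 = 49.4 mol·L⁻¹.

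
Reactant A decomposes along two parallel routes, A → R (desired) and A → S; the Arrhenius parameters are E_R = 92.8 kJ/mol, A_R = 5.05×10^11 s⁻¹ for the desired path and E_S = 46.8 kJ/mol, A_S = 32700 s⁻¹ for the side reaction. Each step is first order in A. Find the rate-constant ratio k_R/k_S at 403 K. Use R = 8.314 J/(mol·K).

Since both paths have the same order in A, the concentration cancels and S_{R/S} = k_R/k_S = (A_R/A_S)·exp[(E_S−E_R)/(RT)].
(E_S−E_R)/(RT) = (46.8−92.8)×10³/(8.314×403) = -46000/3351 = -13.73.
k_R/k_S = (5.05×10^11/32700)·exp(-13.73) = 1.544×10^7 × 1.090×10^-6 = 16.8.
Since E_R > E_S, raising the temperature improves selectivity toward R.

16.8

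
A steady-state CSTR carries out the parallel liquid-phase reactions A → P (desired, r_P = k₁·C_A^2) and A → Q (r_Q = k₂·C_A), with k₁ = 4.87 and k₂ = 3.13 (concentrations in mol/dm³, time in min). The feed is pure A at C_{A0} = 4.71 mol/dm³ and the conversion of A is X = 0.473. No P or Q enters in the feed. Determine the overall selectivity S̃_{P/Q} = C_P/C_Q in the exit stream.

Exit C_A = C_{A0}(1−X) = 4.71×0.527 = 2.482 mol/dm³.
Rates in a CSTR are evaluated at the outlet concentration: r_P = 4.87×2.482^2 = 30.00, r_Q = 3.13×2.482 = 7.769.
Overall selectivity = C_P/C_Q = r_Pτ/(r_Qτ) = r_P/r_Q = 3.86.

3.86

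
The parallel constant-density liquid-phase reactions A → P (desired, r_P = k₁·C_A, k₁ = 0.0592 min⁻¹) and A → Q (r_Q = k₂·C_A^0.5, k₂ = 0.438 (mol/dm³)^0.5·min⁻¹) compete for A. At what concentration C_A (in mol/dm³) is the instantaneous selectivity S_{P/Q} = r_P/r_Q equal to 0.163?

S_{P/Q} = (k₁/k₂)·C_A^0.5 ⇒ C_A = (S·k₂/k₁)^(2).
= (0.163×0.438/0.0592)^(2) = (1.206)^(2) = 1.45 mol/dm³.

1.45 mol/dm³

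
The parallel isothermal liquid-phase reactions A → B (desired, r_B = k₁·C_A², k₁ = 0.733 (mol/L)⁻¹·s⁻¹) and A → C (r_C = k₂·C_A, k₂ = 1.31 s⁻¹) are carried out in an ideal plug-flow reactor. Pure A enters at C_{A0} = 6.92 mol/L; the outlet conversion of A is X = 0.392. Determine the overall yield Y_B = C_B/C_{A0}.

0.296

C_A = C_{A0}(1−X) = 4.207 mol/L.
Along a PFR/batch, dC_C/dC_A = −r_C/(r_B+r_C) = −k₂/(k₂+k₁·C_A).
Integrating from C_{A0} to C_A: C_C = (1.31/0.733)·ln[(1.31+0.733·6.92)/(1.31+0.733·4.21)] = 1.787·ln(6.382/4.394) = 0.6672 mol/L.
Then C_B = (C_{A0}−C_A) − C_C = 2.713 − 0.6672 = 2.045 mol/L.
Y_B = C_B/C_{A0} = 2.045/6.92 = 0.296.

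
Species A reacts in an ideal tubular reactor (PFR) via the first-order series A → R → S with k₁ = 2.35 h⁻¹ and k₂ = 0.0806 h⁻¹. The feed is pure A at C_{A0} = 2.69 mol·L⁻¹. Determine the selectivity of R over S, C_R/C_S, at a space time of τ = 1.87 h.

7.99

Solving the coupled first-order balances gives C_R(τ) = [k₁/(k₂−k₁)]·C_{A0}·(e^(−k₁τ) − e^(−k₂τ)).
e^(−k₁τ) = e^(−2.35×1.87) = e^(−4.395) = 0.01235; e^(−k₂τ) = e^(−0.1507) = 0.8601.
C_R = 2.35×2.69/(0.0806−2.35) × (0.01235−0.8601) = (-2.786)×(-0.8477) = 2.361 mol·L⁻¹.
C_A = C_{A0}e^(−k₁τ) = 0.03321 mol·L⁻¹, so C_S = C_{A0}−C_A−C_R = 0.2954 mol·L⁻¹; C_R/C_S = 7.99.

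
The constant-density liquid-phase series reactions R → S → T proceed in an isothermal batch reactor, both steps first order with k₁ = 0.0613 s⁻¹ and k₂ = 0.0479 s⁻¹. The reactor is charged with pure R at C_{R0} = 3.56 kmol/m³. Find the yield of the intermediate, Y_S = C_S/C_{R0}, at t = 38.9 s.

Solving the coupled first-order balances gives C_S(t) = [k₁/(k₂−k₁)]·C_{R0}·(e^(−k₁t) − e^(−k₂t)).
e^(−k₁t) = e^(−0.0613×38.9) = e^(−2.385) = 0.09213; e^(−k₂t) = e^(−1.863) = 0.1552.
C_S = 0.0613×3.56/(0.0479−0.0613) × (0.09213−0.1552) = (-16.29)×(-0.06303) = 1.026 kmol/m³.
Y_S = C_S/C_{R0} = 1.026/3.56 = 0.288.

0.288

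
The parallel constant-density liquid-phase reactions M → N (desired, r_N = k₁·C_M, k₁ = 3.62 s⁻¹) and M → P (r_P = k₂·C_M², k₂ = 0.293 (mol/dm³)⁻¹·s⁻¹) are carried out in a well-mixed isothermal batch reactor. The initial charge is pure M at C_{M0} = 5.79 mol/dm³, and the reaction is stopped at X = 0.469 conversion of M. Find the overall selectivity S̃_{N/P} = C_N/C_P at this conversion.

2.81

C_M = C_{M0}(1−X) = 3.074 mol/dm³.
Along a PFR/batch, dC_N/dC_M = −r_N/(r_N+r_P) = −k₁/(k₁+k₂·C_M).
Integrating from C_{M0} to C_M: C_N = (3.62/0.293)·ln[(3.62+0.293·5.79)/(3.62+0.293·3.07)] = 12.35·ln(5.316/4.521) = 2.003 mol/dm³.
C_P = (C_{M0}−C_M)−C_N = 0.7126 mol/dm³; S̃_{N/P} = 2.003/0.7126 = 2.81.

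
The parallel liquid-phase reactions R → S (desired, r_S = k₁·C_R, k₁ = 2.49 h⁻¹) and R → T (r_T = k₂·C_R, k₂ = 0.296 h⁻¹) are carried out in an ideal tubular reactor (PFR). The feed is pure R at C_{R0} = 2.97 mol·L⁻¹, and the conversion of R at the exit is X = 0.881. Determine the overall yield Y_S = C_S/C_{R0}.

C_R = C_{R0}(1−X) = 0.3534 mol·L⁻¹.
Both paths are first order in R, so the instantaneous fraction to S is constant: dC_S/d(−C_R) = k₁/(k₁+k₂) = 0.8938.
C_S = 0.8938·(C_{R0}−C_R) = 0.8938×2.617 = 2.34 mol·L⁻¹.
Y_S = C_S/C_{R0} = 2.339/2.97 = 0.787.

0.787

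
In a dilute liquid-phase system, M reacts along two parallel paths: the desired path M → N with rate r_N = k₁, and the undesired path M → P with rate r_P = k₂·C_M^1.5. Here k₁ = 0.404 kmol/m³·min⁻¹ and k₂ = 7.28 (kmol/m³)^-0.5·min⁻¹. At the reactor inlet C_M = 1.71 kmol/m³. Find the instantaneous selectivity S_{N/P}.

0.0248

S_{N/P} = r_N/r_P = (k₁)/(k₂·C_M^1.5) = (k₁/k₂)·C_M^-1.5.
= (0.404) / (7.28×1.710^1.5) = 0.4040/16.28 = 0.0248.
The undesired path is higher order in M, so low C_M (CSTR or dilute feed) favours N.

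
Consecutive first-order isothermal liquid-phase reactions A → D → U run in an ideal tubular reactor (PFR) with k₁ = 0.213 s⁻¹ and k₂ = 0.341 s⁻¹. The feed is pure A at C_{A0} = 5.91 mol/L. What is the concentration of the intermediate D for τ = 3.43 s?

1.68 mol/L

The intermediate concentration in a first-order A→B→C sequence is C_D = k₁C_{A0}(e^(−k₁τ) − e^(−k₂τ))/(k₂−k₁).
e^(−k₁τ) = e^(−0.213×3.43) = e^(−0.7306) = 0.4816; e^(−k₂τ) = e^(−1.170) = 0.3105.
C_D = 0.213×5.91/(0.341−0.213) × (0.4816−0.3105) = 9.835×0.1711 = 1.683 mol/L.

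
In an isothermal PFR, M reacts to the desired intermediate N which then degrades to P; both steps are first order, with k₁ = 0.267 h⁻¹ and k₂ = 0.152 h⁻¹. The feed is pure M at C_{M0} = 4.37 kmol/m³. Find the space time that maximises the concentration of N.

For first-order series the maximum of C_N occurs at τ_opt = ln(k₂/k₁)/(k₂−k₁).
= ln(0.152/0.267)/(0.152−0.267) = ln(0.5693)/-0.1150 = -0.5634/-0.1150 = 4.90 h.

4.90 h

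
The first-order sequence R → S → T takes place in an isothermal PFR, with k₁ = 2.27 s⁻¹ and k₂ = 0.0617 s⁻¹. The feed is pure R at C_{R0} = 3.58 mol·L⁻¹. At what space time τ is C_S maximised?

1.63 s

For first-order series the maximum of C_S occurs at τ_opt = ln(k₂/k₁)/(k₂−k₁).
= ln(0.0617/2.27)/(0.0617−2.27) = ln(0.02718)/-2.208 = -3.605/-2.208 = 1.63 s.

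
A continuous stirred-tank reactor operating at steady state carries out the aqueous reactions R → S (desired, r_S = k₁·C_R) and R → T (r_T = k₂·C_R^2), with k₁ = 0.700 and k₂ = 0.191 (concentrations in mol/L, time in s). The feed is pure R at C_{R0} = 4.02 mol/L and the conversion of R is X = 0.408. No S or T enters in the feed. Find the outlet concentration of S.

0.994 mol/L

Exit C_R = C_{R0}(1−X) = 4.02×0.592 = 2.380 mol/L.
In a CSTR the entire volume is at exit conditions, so r_S = 0.700×2.380 = 1.666 and r_T = 0.191×2.380^2 = 1.082.
Fraction of consumed R going to S: r_S/(r_S+r_T) = 0.6063.
C_S = 0.6063·C_{R0}·X = 0.6063×4.02×0.408 = 0.994 mol/L.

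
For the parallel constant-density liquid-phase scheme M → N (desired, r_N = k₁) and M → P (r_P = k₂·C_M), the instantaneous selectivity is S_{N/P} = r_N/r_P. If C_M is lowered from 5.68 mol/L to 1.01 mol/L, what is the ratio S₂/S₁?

S_{N/P} = (k₁/k₂)·C_M⁻¹, so S₂/S₁ = (C_{M,2}/C_{M,1})⁻¹.
= 5.68/1.01 = 5.62.
Selectivity toward N rises as C_M falls — low-concentration operation is favoured.

5.62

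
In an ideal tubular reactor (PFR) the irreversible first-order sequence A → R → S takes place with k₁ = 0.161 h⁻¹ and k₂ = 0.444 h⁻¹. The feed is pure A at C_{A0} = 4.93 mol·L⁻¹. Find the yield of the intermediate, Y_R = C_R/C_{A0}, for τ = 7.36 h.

Solving the coupled first-order balances gives C_R(τ) = [k₁/(k₂−k₁)]·C_{A0}·(e^(−k₁τ) − e^(−k₂τ)).
e^(−k₁τ) = e^(−0.161×7.36) = e^(−1.185) = 0.3058; e^(−k₂τ) = e^(−3.268) = 0.03809.
C_R = 0.161×4.93/(0.444−0.161) × (0.3058−0.03809) = 2.805×0.2677 = 0.7507 mol·L⁻¹.
Y_R = C_R/C_{A0} = 0.7507/4.93 = 0.152.

0.152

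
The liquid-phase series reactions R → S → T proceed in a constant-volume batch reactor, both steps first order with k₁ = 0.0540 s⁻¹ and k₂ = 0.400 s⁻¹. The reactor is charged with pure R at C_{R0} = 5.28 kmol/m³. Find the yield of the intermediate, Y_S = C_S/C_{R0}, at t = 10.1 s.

0.0877

Solving the coupled first-order balances gives C_S(t) = [k₁/(k₂−k₁)]·C_{R0}·(e^(−k₁t) − e^(−k₂t)).
e^(−k₁t) = e^(−0.0540×10.1) = e^(−0.5454) = 0.5796; e^(−k₂t) = e^(−4.040) = 0.01760.
C_S = 0.0540×5.28/(0.400−0.0540) × (0.5796−0.01760) = 0.8240×0.5620 = 0.4631 kmol/m³.
Y_S = C_S/C_{R0} = 0.4631/5.28 = 0.0877.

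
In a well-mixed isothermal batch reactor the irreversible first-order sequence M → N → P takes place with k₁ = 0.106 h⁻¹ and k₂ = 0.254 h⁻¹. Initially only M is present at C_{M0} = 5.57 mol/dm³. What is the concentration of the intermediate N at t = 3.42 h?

Solving the coupled first-order balances gives C_N(t) = [k₁/(k₂−k₁)]·C_{M0}·(e^(−k₁t) − e^(−k₂t)).
e^(−k₁t) = e^(−0.106×3.42) = e^(−0.3625) = 0.6959; e^(−k₂t) = e^(−0.8687) = 0.4195.
C_N = 0.106×5.57/(0.254−0.106) × (0.6959−0.4195) = 3.989×0.2764 = 1.103 mol/dm³.

1.10 mol/dm³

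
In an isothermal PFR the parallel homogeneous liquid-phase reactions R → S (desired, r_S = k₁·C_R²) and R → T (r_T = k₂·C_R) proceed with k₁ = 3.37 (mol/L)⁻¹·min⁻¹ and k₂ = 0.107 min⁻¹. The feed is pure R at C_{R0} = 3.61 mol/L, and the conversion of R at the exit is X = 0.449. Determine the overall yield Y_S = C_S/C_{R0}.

0.444

C_R = C_{R0}(1−X) = 1.989 mol/L.
Along a PFR/batch, dC_T/dC_R = −r_T/(r_S+r_T) = −k₂/(k₂+k₁·C_R).
Integrating from C_{R0} to C_R: C_T = (0.107/3.37)·ln[(0.107+3.37·3.61)/(0.107+3.37·1.99)] = 0.03175·ln(12.27/6.810) = 0.01870 mol/L.
Then C_S = (C_{R0}−C_R) − C_T = 1.621 − 0.01870 = 1.602 mol/L.
Y_S = C_S/C_{R0} = 1.602/3.61 = 0.444.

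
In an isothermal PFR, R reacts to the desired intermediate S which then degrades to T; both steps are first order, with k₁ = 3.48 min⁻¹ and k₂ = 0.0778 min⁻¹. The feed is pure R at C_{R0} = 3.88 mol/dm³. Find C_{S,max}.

For a first-order series the maximum intermediate yield is C_{S,max}/C_{R0} = (k₁/k₂)^[k₂/(k₂−k₁)].
= (3.48/0.0778)^(0.0778/(0.0778−3.48)) = (44.73)^(-0.02287) = 0.9168.
C_{S,max} = 0.9168×3.88 = 3.56 mol/dm³.

3.56 mol/dm³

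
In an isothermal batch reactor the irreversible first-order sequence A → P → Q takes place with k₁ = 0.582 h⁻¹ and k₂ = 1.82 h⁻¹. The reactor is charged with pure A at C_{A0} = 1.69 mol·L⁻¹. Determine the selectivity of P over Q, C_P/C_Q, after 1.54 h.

0.381

For first-order series with pure A initially, C_P(t) = k₁C_{A0}/(k₂−k₁)·(e^(−k₁t) − e^(−k₂t)).
e^(−k₁t) = e^(−0.582×1.54) = e^(−0.8963) = 0.4081; e^(−k₂t) = e^(−2.803) = 0.06064.
C_P = 0.582×1.69/(1.82−0.582) × (0.4081−0.06064) = 0.7945×0.3474 = 0.2760 mol·L⁻¹.
C_A = C_{A0}e^(−k₁t) = 0.6897 mol·L⁻¹, so C_Q = C_{A0}−C_A−C_P = 0.7243 mol·L⁻¹; C_P/C_Q = 0.381.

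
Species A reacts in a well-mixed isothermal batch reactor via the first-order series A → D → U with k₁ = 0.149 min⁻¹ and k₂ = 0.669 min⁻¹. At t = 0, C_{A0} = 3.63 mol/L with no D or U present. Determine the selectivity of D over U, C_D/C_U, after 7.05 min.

For first-order series with pure A initially, C_D(t) = k₁C_{A0}/(k₂−k₁)·(e^(−k₁t) − e^(−k₂t)).
e^(−k₁t) = e^(−0.149×7.05) = e^(−1.050) = 0.3498; e^(−k₂t) = e^(−4.716) = 0.008947.
C_D = 0.149×3.63/(0.669−0.149) × (0.3498−0.008947) = 1.040×0.3408 = 0.3545 mol/L.
C_A = C_{A0}e^(−k₁t) = 1.270 mol/L, so C_U = C_{A0}−C_A−C_D = 2.006 mol/L; C_D/C_U = 0.177.

0.177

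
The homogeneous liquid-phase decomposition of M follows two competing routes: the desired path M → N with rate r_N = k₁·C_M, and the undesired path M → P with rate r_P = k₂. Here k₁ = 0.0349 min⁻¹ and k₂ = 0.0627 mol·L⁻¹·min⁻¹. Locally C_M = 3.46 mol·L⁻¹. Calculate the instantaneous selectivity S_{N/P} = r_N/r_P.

S_{N/P} = r_N/r_P = (k₁·C_M)/(k₂) = (k₁/k₂)·C_M.
= (0.0349×3.460) / (0.0627) = 0.1208/0.06270 = 1.93.
Since the desired path is higher order in M, keeping C_M high (PFR or concentrated feed) favours N.

1.93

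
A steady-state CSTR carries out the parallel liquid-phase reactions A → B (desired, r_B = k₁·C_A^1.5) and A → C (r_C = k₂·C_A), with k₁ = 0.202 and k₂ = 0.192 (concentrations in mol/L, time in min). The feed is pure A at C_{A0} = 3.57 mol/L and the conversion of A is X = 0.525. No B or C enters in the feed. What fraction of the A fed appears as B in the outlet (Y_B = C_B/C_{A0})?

0.303

Exit C_A = C_{A0}(1−X) = 3.57×0.475 = 1.696 mol/L.
In a CSTR the entire volume is at exit conditions, so r_B = 0.202×1.696^1.5 = 0.4461 and r_C = 0.192×1.696 = 0.3256.
Fraction of consumed A going to B: r_B/(r_B+r_C) = 0.5781.
C_B = 0.5781·C_{A0}·X = 0.5781×3.57×0.525 = 1.08 mol/L; Y_B = C_B/C_{A0} = 0.303.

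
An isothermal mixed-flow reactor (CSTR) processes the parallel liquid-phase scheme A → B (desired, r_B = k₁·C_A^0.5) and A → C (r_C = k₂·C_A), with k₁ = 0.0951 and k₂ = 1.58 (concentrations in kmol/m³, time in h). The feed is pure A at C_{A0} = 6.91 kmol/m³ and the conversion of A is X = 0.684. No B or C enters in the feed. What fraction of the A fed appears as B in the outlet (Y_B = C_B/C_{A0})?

Exit C_A = C_{A0}(1−X) = 6.91×0.316 = 2.184 kmol/m³.
A CSTR operates uniformly at the exit composition, giving r_B = 0.1405 and r_C = 3.450 (each k·C_A^n at C_A = 2.184).
Fraction of consumed A going to B: r_B/(r_B+r_C) = 0.03914.
C_B = 0.03914·C_{A0}·X = 0.03914×6.91×0.684 = 0.185 kmol/m³; Y_B = C_B/C_{A0} = 0.0268.

0.0268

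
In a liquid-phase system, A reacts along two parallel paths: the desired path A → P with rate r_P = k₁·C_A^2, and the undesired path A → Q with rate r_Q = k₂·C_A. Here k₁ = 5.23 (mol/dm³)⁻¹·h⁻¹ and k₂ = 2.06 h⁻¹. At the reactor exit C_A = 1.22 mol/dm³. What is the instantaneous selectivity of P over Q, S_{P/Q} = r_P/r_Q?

3.10

S_{P/Q} = r_P/r_Q = (k₁·C_A^2)/(k₂·C_A) = (k₁/k₂)·C_A.
= (5.23×1.220^2) / (2.06×1.220) = 7.784/2.513 = 3.10.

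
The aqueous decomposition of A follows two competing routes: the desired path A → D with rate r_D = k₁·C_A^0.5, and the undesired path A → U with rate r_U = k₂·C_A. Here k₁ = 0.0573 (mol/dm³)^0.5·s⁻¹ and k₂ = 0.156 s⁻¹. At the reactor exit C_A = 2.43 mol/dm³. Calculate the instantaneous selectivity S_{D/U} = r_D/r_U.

0.236

S_{D/U} = r_D/r_U = (k₁·C_A^0.5)/(k₂·C_A) = (k₁/k₂)·C_A^-0.5.
= (0.0573×2.430^0.5) / (0.156×2.430) = 0.08932/0.3791 = 0.236.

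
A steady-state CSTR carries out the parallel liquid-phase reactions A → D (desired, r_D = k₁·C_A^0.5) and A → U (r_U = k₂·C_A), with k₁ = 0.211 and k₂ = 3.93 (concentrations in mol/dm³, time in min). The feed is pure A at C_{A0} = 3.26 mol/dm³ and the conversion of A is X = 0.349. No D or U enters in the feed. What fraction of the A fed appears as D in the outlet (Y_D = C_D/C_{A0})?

Exit C_A = C_{A0}(1−X) = 3.26×0.651 = 2.122 mol/dm³.
In a CSTR the entire volume is at exit conditions, so r_D = 0.211×2.122^0.5 = 0.3074 and r_U = 3.93×2.122 = 8.340.
Fraction of consumed A going to D: r_D/(r_D+r_U) = 0.03554.
C_D = 0.03554·C_{A0}·X = 0.03554×3.26×0.349 = 0.0404 mol/dm³; Y_D = C_D/C_{A0} = 0.0124.

0.0124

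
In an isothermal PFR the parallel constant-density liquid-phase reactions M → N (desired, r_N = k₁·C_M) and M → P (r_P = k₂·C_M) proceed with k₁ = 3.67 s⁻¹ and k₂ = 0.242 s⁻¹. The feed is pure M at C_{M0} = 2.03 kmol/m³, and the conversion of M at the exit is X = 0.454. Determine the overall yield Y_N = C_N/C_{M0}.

C_M = C_{M0}(1−X) = 1.108 kmol/m³.
Both paths are first order in M, so the instantaneous fraction to N is constant: dC_N/d(−C_M) = k₁/(k₁+k₂) = 0.9381.
C_N = 0.9381·(C_{M0}−C_M) = 0.9381×0.9216 = 0.865 kmol/m³.
Y_N = C_N/C_{M0} = 0.8646/2.03 = 0.426.

0.426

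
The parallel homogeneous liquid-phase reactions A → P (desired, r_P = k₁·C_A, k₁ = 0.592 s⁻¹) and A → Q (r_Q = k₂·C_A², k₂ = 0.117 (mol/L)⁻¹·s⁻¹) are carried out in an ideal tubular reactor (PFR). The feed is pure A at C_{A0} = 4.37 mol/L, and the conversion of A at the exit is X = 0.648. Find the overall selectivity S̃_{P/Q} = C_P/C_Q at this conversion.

C_A = C_{A0}(1−X) = 1.538 mol/L.
Along a PFR/batch, dC_P/dC_A = −r_P/(r_P+r_Q) = −k₁/(k₁+k₂·C_A).
Integrating from C_{A0} to C_A: C_P = (0.592/0.117)·ln[(0.592+0.117·4.37)/(0.592+0.117·1.54)] = 5.060·ln(1.103/0.7720) = 1.807 mol/L.
C_Q = (C_{A0}−C_A)−C_P = 1.025 mol/L; S̃_{P/Q} = 1.807/1.025 = 1.76.

1.76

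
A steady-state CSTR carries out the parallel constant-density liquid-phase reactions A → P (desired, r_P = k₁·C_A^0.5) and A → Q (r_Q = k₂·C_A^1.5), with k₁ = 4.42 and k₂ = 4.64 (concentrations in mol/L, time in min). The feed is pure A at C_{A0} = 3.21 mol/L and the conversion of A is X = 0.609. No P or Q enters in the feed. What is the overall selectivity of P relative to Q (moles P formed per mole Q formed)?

0.759

Exit C_A = C_{A0}(1−X) = 3.21×0.391 = 1.255 mol/L.
In a CSTR the entire volume is at exit conditions, so r_P = 4.42×1.255^0.5 = 4.952 and r_Q = 4.64×1.255^1.5 = 6.524.
Overall selectivity = C_P/C_Q = r_Pτ/(r_Qτ) = r_P/r_Q = 0.759.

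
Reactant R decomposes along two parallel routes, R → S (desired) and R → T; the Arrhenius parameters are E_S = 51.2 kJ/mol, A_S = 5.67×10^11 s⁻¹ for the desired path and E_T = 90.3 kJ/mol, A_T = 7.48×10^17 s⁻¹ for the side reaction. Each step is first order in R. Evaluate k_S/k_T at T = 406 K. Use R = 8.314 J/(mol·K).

Since both paths have the same order in R, the concentration cancels and S_{S/T} = k_S/k_T = (A_S/A_T)·exp[(E_T−E_S)/(RT)].
(E_T−E_S)/(RT) = (90.3−51.2)×10³/(8.314×406) = 39100/3375 = 11.58.
k_S/k_T = (5.67×10^11/7.48×10^17)·exp(11.58) = 7.580×10^-7 × 1.073×10^5 = 0.0813.
Since E_S < E_T, lowering the temperature improves selectivity toward S.

0.0813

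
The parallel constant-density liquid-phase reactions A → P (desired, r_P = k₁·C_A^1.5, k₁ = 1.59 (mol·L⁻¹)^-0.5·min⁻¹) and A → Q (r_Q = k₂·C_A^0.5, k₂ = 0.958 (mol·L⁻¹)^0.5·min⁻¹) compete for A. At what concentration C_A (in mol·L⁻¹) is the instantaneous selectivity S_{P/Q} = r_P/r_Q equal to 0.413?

0.249 mol·L⁻¹

S_{P/Q} = (k₁/k₂)·C_A ⇒ C_A = S·k₂/k₁.
= 0.413×0.958/1.59 = 0.249 mol·L⁻¹.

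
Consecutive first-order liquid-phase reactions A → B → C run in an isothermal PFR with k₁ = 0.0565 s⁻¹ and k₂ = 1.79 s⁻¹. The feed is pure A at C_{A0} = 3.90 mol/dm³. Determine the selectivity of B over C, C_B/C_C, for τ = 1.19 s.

The intermediate concentration in a first-order A→B→C sequence is C_B = k₁C_{A0}(e^(−k₁τ) − e^(−k₂τ))/(k₂−k₁).
e^(−k₁τ) = e^(−0.0565×1.19) = e^(−0.06724) = 0.9350; e^(−k₂τ) = e^(−2.130) = 0.1188.
C_B = 0.0565×3.90/(1.79−0.0565) × (0.9350−0.1188) = 0.1271×0.8162 = 0.1037 mol/dm³.
C_A = C_{A0}e^(−k₁τ) = 3.646 mol/dm³, so C_C = C_{A0}−C_A−C_B = 0.1499 mol/dm³; C_B/C_C = 0.692.

0.692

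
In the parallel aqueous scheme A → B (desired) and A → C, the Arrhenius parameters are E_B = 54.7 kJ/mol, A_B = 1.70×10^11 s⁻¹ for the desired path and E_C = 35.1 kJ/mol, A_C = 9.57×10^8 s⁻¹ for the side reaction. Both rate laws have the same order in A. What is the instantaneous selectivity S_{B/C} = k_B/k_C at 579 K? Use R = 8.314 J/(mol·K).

With equal orders, S_{B/C} = k_B/k_C = (A_B/A_C)·exp[(E_C−E_B)/(RT)].
(E_C−E_B)/(RT) = (35.1−54.7)×10³/(8.314×579) = -19600/4814 = -4.072.
k_B/k_C = (1.70×10^11/9.57×10^8)·exp(-4.072) = 177.6 × 0.01705 = 3.03.
Since E_B > E_C, raising the temperature improves selectivity toward B.

3.03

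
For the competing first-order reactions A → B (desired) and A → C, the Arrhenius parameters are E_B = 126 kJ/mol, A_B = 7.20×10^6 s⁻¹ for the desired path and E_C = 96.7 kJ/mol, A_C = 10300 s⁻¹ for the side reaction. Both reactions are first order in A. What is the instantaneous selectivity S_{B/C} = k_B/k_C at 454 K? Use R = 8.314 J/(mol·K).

With equal orders, S_{B/C} = k_B/k_C = (A_B/A_C)·exp[(E_C−E_B)/(RT)].
(E_C−E_B)/(RT) = (96.7−126)×10³/(8.314×454) = -29300/3775 = -7.763.
k_B/k_C = (7.20×10^6/10300)·exp(-7.763) = 699.0 × 4.254×10^-4 = 0.297.

0.297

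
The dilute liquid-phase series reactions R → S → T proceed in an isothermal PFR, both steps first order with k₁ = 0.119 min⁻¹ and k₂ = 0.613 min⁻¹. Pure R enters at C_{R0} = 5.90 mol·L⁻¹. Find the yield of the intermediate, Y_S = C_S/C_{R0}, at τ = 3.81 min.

0.130

Solving the coupled first-order balances gives C_S(τ) = [k₁/(k₂−k₁)]·C_{R0}·(e^(−k₁τ) − e^(−k₂τ)).
e^(−k₁τ) = e^(−0.119×3.81) = e^(−0.4534) = 0.6355; e^(−k₂τ) = e^(−2.336) = 0.09676.
C_S = 0.119×5.90/(0.613−0.119) × (0.6355−0.09676) = 1.421×0.5387 = 0.7656 mol·L⁻¹.
Y_S = C_S/C_{R0} = 0.7656/5.90 = 0.130.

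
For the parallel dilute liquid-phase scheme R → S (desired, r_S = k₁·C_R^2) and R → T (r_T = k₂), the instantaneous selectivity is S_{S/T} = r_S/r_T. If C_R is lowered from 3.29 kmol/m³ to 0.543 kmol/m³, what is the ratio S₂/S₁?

0.0272

S_{S/T} = (k₁/k₂)·C_R^2, so S₂/S₁ = (C_{R,2}/C_{R,1})^2.
= (0.543/3.29)^2 = (0.1650)^2 = 0.0272.
Selectivity toward S falls as C_R falls — high-concentration operation is favoured.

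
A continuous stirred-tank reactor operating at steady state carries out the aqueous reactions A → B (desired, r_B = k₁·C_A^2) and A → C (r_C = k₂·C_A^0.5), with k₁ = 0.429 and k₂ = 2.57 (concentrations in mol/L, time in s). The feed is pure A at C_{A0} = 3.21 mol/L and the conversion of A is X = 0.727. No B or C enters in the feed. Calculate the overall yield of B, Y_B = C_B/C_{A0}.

Exit C_A = C_{A0}(1−X) = 3.21×0.273 = 0.8763 mol/L.
In a CSTR the entire volume is at exit conditions, so r_B = 0.429×0.8763^2 = 0.3295 and r_C = 2.57×0.8763^0.5 = 2.406.
Fraction of consumed A going to B: r_B/(r_B+r_C) = 0.1204.
C_B = 0.1204·C_{A0}·X = 0.1204×3.21×0.727 = 0.281 mol/L; Y_B = C_B/C_{A0} = 0.0876.

0.0876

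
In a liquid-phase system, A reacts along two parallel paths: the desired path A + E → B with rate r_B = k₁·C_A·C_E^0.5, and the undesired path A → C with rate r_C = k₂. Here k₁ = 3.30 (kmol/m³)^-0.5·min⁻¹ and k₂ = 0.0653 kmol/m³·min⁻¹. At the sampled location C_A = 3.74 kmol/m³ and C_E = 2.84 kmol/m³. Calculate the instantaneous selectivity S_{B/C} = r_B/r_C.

S_{B/C} = r_B/r_C = (k₁·C_A·C_E^0.5)/(k₂) = (k₁/k₂)·C_A·C_E^0.5.
= (3.30×3.740×2.840^0.5) / (0.0653) = 20.80/0.06530 = 319.
Since the desired path is higher order in A, keeping C_A high (PFR or concentrated feed) favours B.

319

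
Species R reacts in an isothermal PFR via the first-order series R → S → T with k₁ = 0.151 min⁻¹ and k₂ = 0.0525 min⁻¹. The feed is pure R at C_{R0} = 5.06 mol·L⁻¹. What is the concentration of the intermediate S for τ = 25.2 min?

1.89 mol·L⁻¹

The intermediate concentration in a first-order A→B→C sequence is C_S = k₁C_{R0}(e^(−k₁τ) − e^(−k₂τ))/(k₂−k₁).
e^(−k₁τ) = e^(−0.151×25.2) = e^(−3.805) = 0.02225; e^(−k₂τ) = e^(−1.323) = 0.2663.
C_S = 0.151×5.06/(0.0525−0.151) × (0.02225−0.2663) = (-7.757)×(-0.2441) = 1.893 mol·L⁻¹.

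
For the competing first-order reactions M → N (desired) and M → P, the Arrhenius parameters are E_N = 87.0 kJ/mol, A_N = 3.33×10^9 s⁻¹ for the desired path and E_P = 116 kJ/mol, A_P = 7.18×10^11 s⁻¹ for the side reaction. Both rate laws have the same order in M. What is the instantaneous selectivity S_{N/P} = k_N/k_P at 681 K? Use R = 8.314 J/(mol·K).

0.778

k_N/k_P = (A_N/A_P)·exp[−(E_N−E_P)/(RT)] = (A_N/A_P)·exp[(E_P−E_N)/(RT)].
(E_P−E_N)/(RT) = (116−87.0)×10³/(8.314×681) = 29000/5662 = 5.122.
k_N/k_P = (3.33×10^9/7.18×10^11)·exp(5.122) = 0.004638 × 167.7 = 0.778.
Since E_N < E_P, lowering the temperature improves selectivity toward N.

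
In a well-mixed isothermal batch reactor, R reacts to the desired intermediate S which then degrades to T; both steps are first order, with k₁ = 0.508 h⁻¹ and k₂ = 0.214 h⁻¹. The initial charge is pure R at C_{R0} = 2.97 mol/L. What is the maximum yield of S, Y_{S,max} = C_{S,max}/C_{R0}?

For a first-order series the maximum intermediate yield is C_{S,max}/C_{R0} = (k₁/k₂)^[k₂/(k₂−k₁)].
= (0.508/0.214)^(0.214/(0.214−0.508)) = (2.374)^(-0.7279) = 0.5330.

0.533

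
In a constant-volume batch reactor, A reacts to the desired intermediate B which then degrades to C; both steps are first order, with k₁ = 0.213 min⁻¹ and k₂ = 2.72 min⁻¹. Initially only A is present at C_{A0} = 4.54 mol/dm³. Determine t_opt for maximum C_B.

1.02 min

The intermediate peaks when r₁ = r₂, i.e. k₁e^(−k₁t) = k₂e^(−k₂t), giving t_opt = ln(k₂/k₁)/(k₂−k₁).
= ln(2.72/0.213)/(2.72−0.213) = ln(12.77)/2.507 = 2.547/2.507 = 1.02 min.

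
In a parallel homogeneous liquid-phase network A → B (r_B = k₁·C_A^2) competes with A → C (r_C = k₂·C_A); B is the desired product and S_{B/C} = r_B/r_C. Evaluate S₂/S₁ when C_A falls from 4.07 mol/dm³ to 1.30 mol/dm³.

0.319

S_{B/C} = (k₁/k₂)·C_A, so S₂/S₁ = (C_{A,2}/C_{A,1}).
= 1.30/4.07 = 0.319.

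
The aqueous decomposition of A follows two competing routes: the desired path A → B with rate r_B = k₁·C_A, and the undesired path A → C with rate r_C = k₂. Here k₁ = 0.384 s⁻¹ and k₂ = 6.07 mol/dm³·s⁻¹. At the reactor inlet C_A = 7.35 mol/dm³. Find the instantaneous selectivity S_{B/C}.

S_{B/C} = r_B/r_C = (k₁·C_A)/(k₂) = (k₁/k₂)·C_A.
= (0.384×7.350) / (6.07) = 2.822/6.070 = 0.465.
Since the desired path is higher order in A, keeping C_A high (PFR or concentrated feed) favours B.

0.465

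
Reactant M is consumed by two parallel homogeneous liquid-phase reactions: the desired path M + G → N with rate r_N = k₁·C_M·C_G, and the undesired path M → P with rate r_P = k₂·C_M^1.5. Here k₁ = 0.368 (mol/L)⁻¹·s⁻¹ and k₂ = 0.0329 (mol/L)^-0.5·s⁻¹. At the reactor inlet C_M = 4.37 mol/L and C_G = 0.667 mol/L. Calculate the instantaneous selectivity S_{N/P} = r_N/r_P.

S_{N/P} = r_N/r_P = (k₁·C_M·C_G)/(k₂·C_M^1.5) = (k₁/k₂)·C_M^-0.5·C_G.
= (0.368×4.370×0.6670) / (0.0329×4.370^1.5) = 1.073/0.3006 = 3.57.

3.57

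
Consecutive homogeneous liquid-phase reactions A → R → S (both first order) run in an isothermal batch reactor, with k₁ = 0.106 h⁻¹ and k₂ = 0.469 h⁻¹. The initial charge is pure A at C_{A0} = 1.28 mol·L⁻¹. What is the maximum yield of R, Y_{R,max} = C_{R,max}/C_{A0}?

0.146

For a first-order series the maximum intermediate yield is C_{R,max}/C_{A0} = (k₁/k₂)^[k₂/(k₂−k₁)].
= (0.106/0.469)^(0.469/(0.469−0.106)) = (0.2260)^(1.292) = 0.1464.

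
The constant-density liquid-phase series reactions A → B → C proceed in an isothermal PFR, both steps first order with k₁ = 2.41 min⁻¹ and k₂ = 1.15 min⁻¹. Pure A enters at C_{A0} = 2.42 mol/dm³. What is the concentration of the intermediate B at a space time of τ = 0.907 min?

1.11 mol/dm³

The intermediate concentration in a first-order A→B→C sequence is C_B = k₁C_{A0}(e^(−k₁τ) − e^(−k₂τ))/(k₂−k₁).
e^(−k₁τ) = e^(−2.41×0.907) = e^(−2.186) = 0.1124; e^(−k₂τ) = e^(−1.043) = 0.3524.
C_B = 2.41×2.42/(1.15−2.41) × (0.1124−0.3524) = (-4.629)×(-0.2400) = 1.111 mol/dm³.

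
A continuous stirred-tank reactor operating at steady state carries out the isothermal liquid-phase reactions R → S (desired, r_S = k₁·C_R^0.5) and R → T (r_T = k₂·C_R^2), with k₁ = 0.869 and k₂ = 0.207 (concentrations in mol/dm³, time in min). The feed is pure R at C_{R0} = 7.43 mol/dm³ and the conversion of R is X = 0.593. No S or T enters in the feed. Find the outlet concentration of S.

Exit C_R = C_{R0}(1−X) = 7.43×0.407 = 3.024 mol/dm³.
Rates in a CSTR are evaluated at the outlet concentration: r_S = 0.869×3.024^0.5 = 1.511, r_T = 0.207×3.024^2 = 1.893.
Fraction of consumed R going to S: r_S/(r_S+r_T) = 0.4439.
C_S = 0.4439·C_{R0}·X = 0.4439×7.43×0.593 = 1.96 mol/dm³.

1.96 mol/dm³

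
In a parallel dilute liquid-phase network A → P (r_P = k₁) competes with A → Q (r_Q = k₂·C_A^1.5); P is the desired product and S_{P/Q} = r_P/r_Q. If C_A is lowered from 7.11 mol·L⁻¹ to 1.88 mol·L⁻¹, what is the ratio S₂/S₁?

7.35

S_{P/Q} = (k₁/k₂)·C_A^-1.5, so S₂/S₁ = (C_{A,2}/C_{A,1})^-1.5.
= (1.88/7.11)^(-1.5) = (0.2644)^(-1.5) = 7.35.
Selectivity toward P rises as C_A falls — low-concentration operation is favoured.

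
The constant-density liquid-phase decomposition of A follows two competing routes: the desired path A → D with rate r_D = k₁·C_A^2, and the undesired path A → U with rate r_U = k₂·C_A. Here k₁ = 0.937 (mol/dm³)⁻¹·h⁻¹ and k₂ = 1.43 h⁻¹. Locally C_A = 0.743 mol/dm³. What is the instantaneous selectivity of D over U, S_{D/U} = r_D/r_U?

S_{D/U} = r_D/r_U = (k₁·C_A^2)/(k₂·C_A) = (k₁/k₂)·C_A.
= (0.937×0.7430^2) / (1.43×0.7430) = 0.5173/1.062 = 0.487.

0.487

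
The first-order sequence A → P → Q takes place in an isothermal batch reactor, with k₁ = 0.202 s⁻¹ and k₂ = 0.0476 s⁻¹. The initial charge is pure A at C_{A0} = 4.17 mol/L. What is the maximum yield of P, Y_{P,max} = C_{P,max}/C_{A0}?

For a first-order series the maximum intermediate yield is C_{P,max}/C_{A0} = (k₁/k₂)^[k₂/(k₂−k₁)].
= (0.202/0.0476)^(0.0476/(0.0476−0.202)) = (4.244)^(-0.3083) = 0.6404.

0.640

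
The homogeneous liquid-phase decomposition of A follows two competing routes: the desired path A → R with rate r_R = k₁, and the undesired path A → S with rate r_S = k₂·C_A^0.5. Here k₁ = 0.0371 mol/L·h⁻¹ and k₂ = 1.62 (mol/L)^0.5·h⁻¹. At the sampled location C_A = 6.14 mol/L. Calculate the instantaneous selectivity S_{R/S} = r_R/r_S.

S_{R/S} = r_R/r_S = (k₁)/(k₂·C_A^0.5) = (k₁/k₂)·C_A^-0.5.
= (0.0371) / (1.62×6.140^0.5) = 0.03710/4.014 = 0.00924.

0.00924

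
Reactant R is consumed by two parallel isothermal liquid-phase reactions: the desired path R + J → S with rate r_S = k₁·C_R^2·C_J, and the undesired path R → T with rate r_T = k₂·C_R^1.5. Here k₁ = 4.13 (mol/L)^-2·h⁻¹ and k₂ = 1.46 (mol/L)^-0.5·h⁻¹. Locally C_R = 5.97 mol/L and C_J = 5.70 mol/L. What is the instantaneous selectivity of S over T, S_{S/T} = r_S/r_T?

39.4

S_{S/T} = r_S/r_T = (k₁·C_R^2·C_J)/(k₂·C_R^1.5) = (k₁/k₂)·C_R^0.5·C_J.
= (4.13×5.970^2×5.700) / (1.46×5.970^1.5) = 839.0/21.30 = 39.4.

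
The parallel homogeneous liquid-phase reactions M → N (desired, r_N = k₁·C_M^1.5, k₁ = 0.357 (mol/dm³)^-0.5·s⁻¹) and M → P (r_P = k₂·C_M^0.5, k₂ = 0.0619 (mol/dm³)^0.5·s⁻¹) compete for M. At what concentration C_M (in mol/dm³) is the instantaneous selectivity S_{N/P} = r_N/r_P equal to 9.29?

1.61 mol/dm³

S_{N/P} = (k₁/k₂)·C_M ⇒ C_M = S·k₂/k₁.
= 9.29×0.0619/0.357 = 1.61 mol/dm³.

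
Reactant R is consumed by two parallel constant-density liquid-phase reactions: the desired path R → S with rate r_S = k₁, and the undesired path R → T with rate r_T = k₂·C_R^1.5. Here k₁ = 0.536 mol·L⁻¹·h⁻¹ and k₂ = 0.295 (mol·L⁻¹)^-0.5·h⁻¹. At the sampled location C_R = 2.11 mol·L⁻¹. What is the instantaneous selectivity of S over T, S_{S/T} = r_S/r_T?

0.593

S_{S/T} = r_S/r_T = (k₁)/(k₂·C_R^1.5) = (k₁/k₂)·C_R^-1.5.
= (0.536) / (0.295×2.110^1.5) = 0.5360/0.9042 = 0.593.
The undesired path is higher order in R, so low C_R (CSTR or dilute feed) favours S.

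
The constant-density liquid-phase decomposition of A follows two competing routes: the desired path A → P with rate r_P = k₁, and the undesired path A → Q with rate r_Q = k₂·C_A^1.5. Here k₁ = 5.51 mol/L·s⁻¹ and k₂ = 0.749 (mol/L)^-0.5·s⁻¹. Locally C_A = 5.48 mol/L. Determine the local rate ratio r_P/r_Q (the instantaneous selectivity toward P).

S_{P/Q} = r_P/r_Q = (k₁)/(k₂·C_A^1.5) = (k₁/k₂)·C_A^-1.5.
= (5.51) / (0.749×5.480^1.5) = 5.510/9.608 = 0.573.
The undesired path is higher order in A, so low C_A (CSTR or dilute feed) favours P.

0.573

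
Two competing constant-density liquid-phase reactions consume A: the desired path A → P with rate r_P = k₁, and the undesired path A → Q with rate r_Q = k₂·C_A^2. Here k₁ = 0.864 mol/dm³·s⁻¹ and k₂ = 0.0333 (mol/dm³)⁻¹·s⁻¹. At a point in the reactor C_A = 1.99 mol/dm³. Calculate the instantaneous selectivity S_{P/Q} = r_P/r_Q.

6.55

S_{P/Q} = r_P/r_Q = (k₁)/(k₂·C_A^2) = (k₁/k₂)·C_A^-2.
= (0.864) / (0.0333×1.990^2) = 0.8640/0.1319 = 6.55.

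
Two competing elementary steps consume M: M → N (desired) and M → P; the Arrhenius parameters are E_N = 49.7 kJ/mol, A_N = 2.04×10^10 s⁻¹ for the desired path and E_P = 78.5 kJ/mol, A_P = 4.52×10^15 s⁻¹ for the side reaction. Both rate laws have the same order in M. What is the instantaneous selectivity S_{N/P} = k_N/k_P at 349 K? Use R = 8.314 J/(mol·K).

0.0923

Since both paths have the same order in M, the concentration cancels and S_{N/P} = k_N/k_P = (A_N/A_P)·exp[(E_P−E_N)/(RT)].
(E_P−E_N)/(RT) = (78.5−49.7)×10³/(8.314×349) = 28800/2902 = 9.926.
k_N/k_P = (2.04×10^10/4.52×10^15)·exp(9.926) = 4.513×10^-6 × 20447 = 0.0923.
Since E_N < E_P, lowering the temperature improves selectivity toward N.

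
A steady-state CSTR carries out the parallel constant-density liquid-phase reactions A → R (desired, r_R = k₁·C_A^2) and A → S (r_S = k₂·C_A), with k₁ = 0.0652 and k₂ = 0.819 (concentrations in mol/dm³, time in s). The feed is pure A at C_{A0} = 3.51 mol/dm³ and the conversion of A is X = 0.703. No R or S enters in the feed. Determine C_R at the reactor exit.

0.189 mol/dm³

Exit C_A = C_{A0}(1−X) = 3.51×0.297 = 1.042 mol/dm³.
A CSTR operates uniformly at the exit composition, giving r_R = 0.07086 and r_S = 0.8538 (each k·C_A^n at C_A = 1.042).
Fraction of consumed A going to R: r_R/(r_R+r_S) = 0.07663.
C_R = 0.07663·C_{A0}·X = 0.07663×3.51×0.703 = 0.189 mol/dm³.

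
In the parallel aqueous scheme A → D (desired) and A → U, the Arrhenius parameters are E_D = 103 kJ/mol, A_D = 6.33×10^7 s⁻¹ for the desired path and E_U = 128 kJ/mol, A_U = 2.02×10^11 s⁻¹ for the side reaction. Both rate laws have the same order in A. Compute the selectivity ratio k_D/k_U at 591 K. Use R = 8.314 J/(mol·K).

0.0508

Since both paths have the same order in A, the concentration cancels and S_{D/U} = k_D/k_U = (A_D/A_U)·exp[(E_U−E_D)/(RT)].
(E_U−E_D)/(RT) = (128−103)×10³/(8.314×591) = 25000/4914 = 5.088.
k_D/k_U = (6.33×10^7/2.02×10^11)·exp(5.088) = 3.134×10^-4 × 162.1 = 0.0508.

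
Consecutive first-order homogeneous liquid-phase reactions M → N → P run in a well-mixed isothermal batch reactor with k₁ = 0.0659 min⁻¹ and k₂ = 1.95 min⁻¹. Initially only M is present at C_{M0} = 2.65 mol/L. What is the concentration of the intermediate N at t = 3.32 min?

For first-order series with pure M initially, C_N(t) = k₁C_{M0}/(k₂−k₁)·(e^(−k₁t) − e^(−k₂t)).
e^(−k₁t) = e^(−0.0659×3.32) = e^(−0.2188) = 0.8035; e^(−k₂t) = e^(−6.474) = 0.001543.
C_N = 0.0659×2.65/(1.95−0.0659) × (0.8035−0.001543) = 0.09269×0.8019 = 0.07433 mol/L.

0.0743 mol/L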